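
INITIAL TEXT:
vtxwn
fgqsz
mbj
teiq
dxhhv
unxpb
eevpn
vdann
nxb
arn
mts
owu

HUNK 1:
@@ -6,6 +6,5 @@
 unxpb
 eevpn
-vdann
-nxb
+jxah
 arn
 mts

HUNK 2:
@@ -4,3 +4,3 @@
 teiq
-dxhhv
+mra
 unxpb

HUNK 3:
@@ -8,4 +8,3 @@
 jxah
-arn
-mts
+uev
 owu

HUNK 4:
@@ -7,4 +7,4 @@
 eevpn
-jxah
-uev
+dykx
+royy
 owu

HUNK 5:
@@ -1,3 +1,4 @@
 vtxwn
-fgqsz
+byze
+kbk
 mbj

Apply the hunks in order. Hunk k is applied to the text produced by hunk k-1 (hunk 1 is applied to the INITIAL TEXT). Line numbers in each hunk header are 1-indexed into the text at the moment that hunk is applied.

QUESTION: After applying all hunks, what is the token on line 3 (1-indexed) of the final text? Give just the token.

Answer: kbk

Derivation:
Hunk 1: at line 6 remove [vdann,nxb] add [jxah] -> 11 lines: vtxwn fgqsz mbj teiq dxhhv unxpb eevpn jxah arn mts owu
Hunk 2: at line 4 remove [dxhhv] add [mra] -> 11 lines: vtxwn fgqsz mbj teiq mra unxpb eevpn jxah arn mts owu
Hunk 3: at line 8 remove [arn,mts] add [uev] -> 10 lines: vtxwn fgqsz mbj teiq mra unxpb eevpn jxah uev owu
Hunk 4: at line 7 remove [jxah,uev] add [dykx,royy] -> 10 lines: vtxwn fgqsz mbj teiq mra unxpb eevpn dykx royy owu
Hunk 5: at line 1 remove [fgqsz] add [byze,kbk] -> 11 lines: vtxwn byze kbk mbj teiq mra unxpb eevpn dykx royy owu
Final line 3: kbk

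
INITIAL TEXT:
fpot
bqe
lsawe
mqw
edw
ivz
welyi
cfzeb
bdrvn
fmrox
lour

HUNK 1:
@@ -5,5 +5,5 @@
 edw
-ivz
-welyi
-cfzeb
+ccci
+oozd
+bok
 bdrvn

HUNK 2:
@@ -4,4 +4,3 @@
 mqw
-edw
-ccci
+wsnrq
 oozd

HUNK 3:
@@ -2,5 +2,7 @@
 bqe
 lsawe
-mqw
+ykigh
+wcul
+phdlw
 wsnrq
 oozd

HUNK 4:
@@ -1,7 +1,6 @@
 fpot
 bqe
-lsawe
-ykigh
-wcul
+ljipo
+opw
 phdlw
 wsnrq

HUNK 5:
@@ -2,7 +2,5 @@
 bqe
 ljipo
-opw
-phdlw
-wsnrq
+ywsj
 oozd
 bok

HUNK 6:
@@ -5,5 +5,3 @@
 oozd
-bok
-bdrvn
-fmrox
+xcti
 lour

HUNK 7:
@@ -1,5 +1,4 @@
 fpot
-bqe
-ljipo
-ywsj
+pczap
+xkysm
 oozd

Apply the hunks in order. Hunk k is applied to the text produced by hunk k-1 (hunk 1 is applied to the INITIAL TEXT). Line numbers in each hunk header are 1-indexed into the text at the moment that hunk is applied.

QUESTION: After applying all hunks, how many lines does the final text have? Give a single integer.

Answer: 6

Derivation:
Hunk 1: at line 5 remove [ivz,welyi,cfzeb] add [ccci,oozd,bok] -> 11 lines: fpot bqe lsawe mqw edw ccci oozd bok bdrvn fmrox lour
Hunk 2: at line 4 remove [edw,ccci] add [wsnrq] -> 10 lines: fpot bqe lsawe mqw wsnrq oozd bok bdrvn fmrox lour
Hunk 3: at line 2 remove [mqw] add [ykigh,wcul,phdlw] -> 12 lines: fpot bqe lsawe ykigh wcul phdlw wsnrq oozd bok bdrvn fmrox lour
Hunk 4: at line 1 remove [lsawe,ykigh,wcul] add [ljipo,opw] -> 11 lines: fpot bqe ljipo opw phdlw wsnrq oozd bok bdrvn fmrox lour
Hunk 5: at line 2 remove [opw,phdlw,wsnrq] add [ywsj] -> 9 lines: fpot bqe ljipo ywsj oozd bok bdrvn fmrox lour
Hunk 6: at line 5 remove [bok,bdrvn,fmrox] add [xcti] -> 7 lines: fpot bqe ljipo ywsj oozd xcti lour
Hunk 7: at line 1 remove [bqe,ljipo,ywsj] add [pczap,xkysm] -> 6 lines: fpot pczap xkysm oozd xcti lour
Final line count: 6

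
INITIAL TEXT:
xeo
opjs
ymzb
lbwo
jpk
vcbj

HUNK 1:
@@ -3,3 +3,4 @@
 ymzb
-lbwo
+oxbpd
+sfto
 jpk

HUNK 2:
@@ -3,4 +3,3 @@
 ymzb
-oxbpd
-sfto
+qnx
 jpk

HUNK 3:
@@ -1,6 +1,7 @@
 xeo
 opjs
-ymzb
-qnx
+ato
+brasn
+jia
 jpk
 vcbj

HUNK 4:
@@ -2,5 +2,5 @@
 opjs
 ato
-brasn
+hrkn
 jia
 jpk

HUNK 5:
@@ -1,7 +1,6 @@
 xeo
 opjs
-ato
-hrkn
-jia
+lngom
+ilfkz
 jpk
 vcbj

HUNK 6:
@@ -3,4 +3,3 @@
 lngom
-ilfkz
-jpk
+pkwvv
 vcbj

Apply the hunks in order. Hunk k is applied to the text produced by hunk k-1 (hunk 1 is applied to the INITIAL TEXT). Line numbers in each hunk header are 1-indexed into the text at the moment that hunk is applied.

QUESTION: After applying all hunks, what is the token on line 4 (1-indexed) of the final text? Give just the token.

Answer: pkwvv

Derivation:
Hunk 1: at line 3 remove [lbwo] add [oxbpd,sfto] -> 7 lines: xeo opjs ymzb oxbpd sfto jpk vcbj
Hunk 2: at line 3 remove [oxbpd,sfto] add [qnx] -> 6 lines: xeo opjs ymzb qnx jpk vcbj
Hunk 3: at line 1 remove [ymzb,qnx] add [ato,brasn,jia] -> 7 lines: xeo opjs ato brasn jia jpk vcbj
Hunk 4: at line 2 remove [brasn] add [hrkn] -> 7 lines: xeo opjs ato hrkn jia jpk vcbj
Hunk 5: at line 1 remove [ato,hrkn,jia] add [lngom,ilfkz] -> 6 lines: xeo opjs lngom ilfkz jpk vcbj
Hunk 6: at line 3 remove [ilfkz,jpk] add [pkwvv] -> 5 lines: xeo opjs lngom pkwvv vcbj
Final line 4: pkwvv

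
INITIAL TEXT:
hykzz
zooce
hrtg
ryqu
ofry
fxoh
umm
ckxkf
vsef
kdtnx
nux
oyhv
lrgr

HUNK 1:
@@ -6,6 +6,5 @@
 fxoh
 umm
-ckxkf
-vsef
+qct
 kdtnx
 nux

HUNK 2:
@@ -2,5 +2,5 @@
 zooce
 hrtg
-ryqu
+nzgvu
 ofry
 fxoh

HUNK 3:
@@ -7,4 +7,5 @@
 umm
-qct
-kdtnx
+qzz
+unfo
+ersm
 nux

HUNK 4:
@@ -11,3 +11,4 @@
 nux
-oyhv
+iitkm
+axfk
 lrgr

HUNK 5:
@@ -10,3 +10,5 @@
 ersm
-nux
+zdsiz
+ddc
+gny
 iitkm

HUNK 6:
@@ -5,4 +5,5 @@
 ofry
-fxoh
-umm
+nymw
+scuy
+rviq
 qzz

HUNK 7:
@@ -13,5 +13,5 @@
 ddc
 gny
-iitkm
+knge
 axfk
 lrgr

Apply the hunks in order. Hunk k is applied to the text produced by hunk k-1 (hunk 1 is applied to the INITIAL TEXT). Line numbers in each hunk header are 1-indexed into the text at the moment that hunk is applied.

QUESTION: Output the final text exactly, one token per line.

Answer: hykzz
zooce
hrtg
nzgvu
ofry
nymw
scuy
rviq
qzz
unfo
ersm
zdsiz
ddc
gny
knge
axfk
lrgr

Derivation:
Hunk 1: at line 6 remove [ckxkf,vsef] add [qct] -> 12 lines: hykzz zooce hrtg ryqu ofry fxoh umm qct kdtnx nux oyhv lrgr
Hunk 2: at line 2 remove [ryqu] add [nzgvu] -> 12 lines: hykzz zooce hrtg nzgvu ofry fxoh umm qct kdtnx nux oyhv lrgr
Hunk 3: at line 7 remove [qct,kdtnx] add [qzz,unfo,ersm] -> 13 lines: hykzz zooce hrtg nzgvu ofry fxoh umm qzz unfo ersm nux oyhv lrgr
Hunk 4: at line 11 remove [oyhv] add [iitkm,axfk] -> 14 lines: hykzz zooce hrtg nzgvu ofry fxoh umm qzz unfo ersm nux iitkm axfk lrgr
Hunk 5: at line 10 remove [nux] add [zdsiz,ddc,gny] -> 16 lines: hykzz zooce hrtg nzgvu ofry fxoh umm qzz unfo ersm zdsiz ddc gny iitkm axfk lrgr
Hunk 6: at line 5 remove [fxoh,umm] add [nymw,scuy,rviq] -> 17 lines: hykzz zooce hrtg nzgvu ofry nymw scuy rviq qzz unfo ersm zdsiz ddc gny iitkm axfk lrgr
Hunk 7: at line 13 remove [iitkm] add [knge] -> 17 lines: hykzz zooce hrtg nzgvu ofry nymw scuy rviq qzz unfo ersm zdsiz ddc gny knge axfk lrgr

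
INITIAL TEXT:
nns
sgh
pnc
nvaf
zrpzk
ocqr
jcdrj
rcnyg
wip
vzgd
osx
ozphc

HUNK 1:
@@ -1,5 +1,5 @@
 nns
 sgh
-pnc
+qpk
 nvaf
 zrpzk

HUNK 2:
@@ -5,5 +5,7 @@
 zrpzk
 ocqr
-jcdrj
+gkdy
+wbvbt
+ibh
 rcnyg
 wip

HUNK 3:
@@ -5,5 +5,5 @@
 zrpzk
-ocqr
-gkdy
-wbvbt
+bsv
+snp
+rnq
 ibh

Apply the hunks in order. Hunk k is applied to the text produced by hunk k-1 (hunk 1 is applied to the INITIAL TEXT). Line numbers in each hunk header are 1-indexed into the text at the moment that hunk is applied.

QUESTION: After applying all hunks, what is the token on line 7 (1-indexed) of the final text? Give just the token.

Hunk 1: at line 1 remove [pnc] add [qpk] -> 12 lines: nns sgh qpk nvaf zrpzk ocqr jcdrj rcnyg wip vzgd osx ozphc
Hunk 2: at line 5 remove [jcdrj] add [gkdy,wbvbt,ibh] -> 14 lines: nns sgh qpk nvaf zrpzk ocqr gkdy wbvbt ibh rcnyg wip vzgd osx ozphc
Hunk 3: at line 5 remove [ocqr,gkdy,wbvbt] add [bsv,snp,rnq] -> 14 lines: nns sgh qpk nvaf zrpzk bsv snp rnq ibh rcnyg wip vzgd osx ozphc
Final line 7: snp

Answer: snp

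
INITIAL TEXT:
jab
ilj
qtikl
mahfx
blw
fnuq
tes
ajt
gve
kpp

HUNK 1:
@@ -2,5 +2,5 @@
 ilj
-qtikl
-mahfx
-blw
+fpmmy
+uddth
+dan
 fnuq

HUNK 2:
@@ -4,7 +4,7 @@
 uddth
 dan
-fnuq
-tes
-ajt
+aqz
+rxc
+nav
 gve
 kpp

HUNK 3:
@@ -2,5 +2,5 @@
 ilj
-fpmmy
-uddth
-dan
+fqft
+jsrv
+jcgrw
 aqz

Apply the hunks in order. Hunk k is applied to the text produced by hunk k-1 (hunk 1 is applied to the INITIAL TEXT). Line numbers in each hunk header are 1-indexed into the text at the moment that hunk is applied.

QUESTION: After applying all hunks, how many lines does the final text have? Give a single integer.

Hunk 1: at line 2 remove [qtikl,mahfx,blw] add [fpmmy,uddth,dan] -> 10 lines: jab ilj fpmmy uddth dan fnuq tes ajt gve kpp
Hunk 2: at line 4 remove [fnuq,tes,ajt] add [aqz,rxc,nav] -> 10 lines: jab ilj fpmmy uddth dan aqz rxc nav gve kpp
Hunk 3: at line 2 remove [fpmmy,uddth,dan] add [fqft,jsrv,jcgrw] -> 10 lines: jab ilj fqft jsrv jcgrw aqz rxc nav gve kpp
Final line count: 10

Answer: 10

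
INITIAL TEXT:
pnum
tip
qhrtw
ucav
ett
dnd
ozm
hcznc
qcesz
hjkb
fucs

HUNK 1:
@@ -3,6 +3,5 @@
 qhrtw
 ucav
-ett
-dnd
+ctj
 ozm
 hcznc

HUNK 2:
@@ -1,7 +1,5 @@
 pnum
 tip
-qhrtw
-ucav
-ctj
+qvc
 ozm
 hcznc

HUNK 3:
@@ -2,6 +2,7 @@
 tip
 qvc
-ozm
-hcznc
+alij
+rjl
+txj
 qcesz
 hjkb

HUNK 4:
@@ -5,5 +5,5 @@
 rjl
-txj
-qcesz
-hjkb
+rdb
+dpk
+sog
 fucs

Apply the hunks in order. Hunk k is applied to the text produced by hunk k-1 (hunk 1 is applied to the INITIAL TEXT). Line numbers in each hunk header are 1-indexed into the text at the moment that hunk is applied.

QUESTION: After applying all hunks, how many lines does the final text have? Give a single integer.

Hunk 1: at line 3 remove [ett,dnd] add [ctj] -> 10 lines: pnum tip qhrtw ucav ctj ozm hcznc qcesz hjkb fucs
Hunk 2: at line 1 remove [qhrtw,ucav,ctj] add [qvc] -> 8 lines: pnum tip qvc ozm hcznc qcesz hjkb fucs
Hunk 3: at line 2 remove [ozm,hcznc] add [alij,rjl,txj] -> 9 lines: pnum tip qvc alij rjl txj qcesz hjkb fucs
Hunk 4: at line 5 remove [txj,qcesz,hjkb] add [rdb,dpk,sog] -> 9 lines: pnum tip qvc alij rjl rdb dpk sog fucs
Final line count: 9

Answer: 9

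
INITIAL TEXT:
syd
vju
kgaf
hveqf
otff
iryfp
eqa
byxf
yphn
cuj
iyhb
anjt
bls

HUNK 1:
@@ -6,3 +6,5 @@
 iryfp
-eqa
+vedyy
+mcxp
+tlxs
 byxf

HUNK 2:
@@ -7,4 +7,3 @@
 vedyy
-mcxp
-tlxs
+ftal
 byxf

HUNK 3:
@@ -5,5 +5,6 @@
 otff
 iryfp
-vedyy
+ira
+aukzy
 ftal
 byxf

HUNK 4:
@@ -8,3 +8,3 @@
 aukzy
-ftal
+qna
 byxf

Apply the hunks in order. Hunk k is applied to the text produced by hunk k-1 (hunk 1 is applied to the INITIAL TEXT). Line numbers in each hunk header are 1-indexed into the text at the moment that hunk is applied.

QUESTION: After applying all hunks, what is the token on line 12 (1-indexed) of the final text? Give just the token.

Hunk 1: at line 6 remove [eqa] add [vedyy,mcxp,tlxs] -> 15 lines: syd vju kgaf hveqf otff iryfp vedyy mcxp tlxs byxf yphn cuj iyhb anjt bls
Hunk 2: at line 7 remove [mcxp,tlxs] add [ftal] -> 14 lines: syd vju kgaf hveqf otff iryfp vedyy ftal byxf yphn cuj iyhb anjt bls
Hunk 3: at line 5 remove [vedyy] add [ira,aukzy] -> 15 lines: syd vju kgaf hveqf otff iryfp ira aukzy ftal byxf yphn cuj iyhb anjt bls
Hunk 4: at line 8 remove [ftal] add [qna] -> 15 lines: syd vju kgaf hveqf otff iryfp ira aukzy qna byxf yphn cuj iyhb anjt bls
Final line 12: cuj

Answer: cuj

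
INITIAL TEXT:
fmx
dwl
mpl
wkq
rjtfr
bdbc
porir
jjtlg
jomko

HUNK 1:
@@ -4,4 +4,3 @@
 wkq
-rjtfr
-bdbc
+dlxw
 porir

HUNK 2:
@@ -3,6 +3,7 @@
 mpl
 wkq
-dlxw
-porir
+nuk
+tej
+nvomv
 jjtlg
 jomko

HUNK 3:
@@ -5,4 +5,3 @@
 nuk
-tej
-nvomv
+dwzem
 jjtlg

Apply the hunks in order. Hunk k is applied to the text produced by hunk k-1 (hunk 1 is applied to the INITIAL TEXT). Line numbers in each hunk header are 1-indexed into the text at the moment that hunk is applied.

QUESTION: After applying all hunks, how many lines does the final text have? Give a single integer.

Answer: 8

Derivation:
Hunk 1: at line 4 remove [rjtfr,bdbc] add [dlxw] -> 8 lines: fmx dwl mpl wkq dlxw porir jjtlg jomko
Hunk 2: at line 3 remove [dlxw,porir] add [nuk,tej,nvomv] -> 9 lines: fmx dwl mpl wkq nuk tej nvomv jjtlg jomko
Hunk 3: at line 5 remove [tej,nvomv] add [dwzem] -> 8 lines: fmx dwl mpl wkq nuk dwzem jjtlg jomko
Final line count: 8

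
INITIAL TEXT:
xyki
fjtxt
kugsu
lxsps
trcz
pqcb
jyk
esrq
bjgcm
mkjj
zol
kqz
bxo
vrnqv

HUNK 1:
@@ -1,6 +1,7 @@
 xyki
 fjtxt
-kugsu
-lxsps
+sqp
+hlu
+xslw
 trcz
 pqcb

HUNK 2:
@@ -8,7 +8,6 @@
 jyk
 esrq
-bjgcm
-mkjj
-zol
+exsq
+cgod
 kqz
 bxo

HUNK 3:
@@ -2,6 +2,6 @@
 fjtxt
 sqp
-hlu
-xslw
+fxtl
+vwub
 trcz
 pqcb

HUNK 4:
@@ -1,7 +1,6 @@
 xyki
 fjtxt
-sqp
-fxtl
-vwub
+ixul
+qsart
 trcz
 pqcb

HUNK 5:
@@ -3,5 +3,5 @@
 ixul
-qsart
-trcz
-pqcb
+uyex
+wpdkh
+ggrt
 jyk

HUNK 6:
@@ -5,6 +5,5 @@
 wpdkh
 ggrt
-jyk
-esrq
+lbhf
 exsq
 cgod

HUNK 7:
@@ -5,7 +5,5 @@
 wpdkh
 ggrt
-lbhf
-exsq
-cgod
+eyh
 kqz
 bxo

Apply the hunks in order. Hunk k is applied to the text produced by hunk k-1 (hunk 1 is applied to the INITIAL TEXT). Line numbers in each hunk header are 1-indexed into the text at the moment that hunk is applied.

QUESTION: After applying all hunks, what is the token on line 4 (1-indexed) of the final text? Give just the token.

Answer: uyex

Derivation:
Hunk 1: at line 1 remove [kugsu,lxsps] add [sqp,hlu,xslw] -> 15 lines: xyki fjtxt sqp hlu xslw trcz pqcb jyk esrq bjgcm mkjj zol kqz bxo vrnqv
Hunk 2: at line 8 remove [bjgcm,mkjj,zol] add [exsq,cgod] -> 14 lines: xyki fjtxt sqp hlu xslw trcz pqcb jyk esrq exsq cgod kqz bxo vrnqv
Hunk 3: at line 2 remove [hlu,xslw] add [fxtl,vwub] -> 14 lines: xyki fjtxt sqp fxtl vwub trcz pqcb jyk esrq exsq cgod kqz bxo vrnqv
Hunk 4: at line 1 remove [sqp,fxtl,vwub] add [ixul,qsart] -> 13 lines: xyki fjtxt ixul qsart trcz pqcb jyk esrq exsq cgod kqz bxo vrnqv
Hunk 5: at line 3 remove [qsart,trcz,pqcb] add [uyex,wpdkh,ggrt] -> 13 lines: xyki fjtxt ixul uyex wpdkh ggrt jyk esrq exsq cgod kqz bxo vrnqv
Hunk 6: at line 5 remove [jyk,esrq] add [lbhf] -> 12 lines: xyki fjtxt ixul uyex wpdkh ggrt lbhf exsq cgod kqz bxo vrnqv
Hunk 7: at line 5 remove [lbhf,exsq,cgod] add [eyh] -> 10 lines: xyki fjtxt ixul uyex wpdkh ggrt eyh kqz bxo vrnqv
Final line 4: uyex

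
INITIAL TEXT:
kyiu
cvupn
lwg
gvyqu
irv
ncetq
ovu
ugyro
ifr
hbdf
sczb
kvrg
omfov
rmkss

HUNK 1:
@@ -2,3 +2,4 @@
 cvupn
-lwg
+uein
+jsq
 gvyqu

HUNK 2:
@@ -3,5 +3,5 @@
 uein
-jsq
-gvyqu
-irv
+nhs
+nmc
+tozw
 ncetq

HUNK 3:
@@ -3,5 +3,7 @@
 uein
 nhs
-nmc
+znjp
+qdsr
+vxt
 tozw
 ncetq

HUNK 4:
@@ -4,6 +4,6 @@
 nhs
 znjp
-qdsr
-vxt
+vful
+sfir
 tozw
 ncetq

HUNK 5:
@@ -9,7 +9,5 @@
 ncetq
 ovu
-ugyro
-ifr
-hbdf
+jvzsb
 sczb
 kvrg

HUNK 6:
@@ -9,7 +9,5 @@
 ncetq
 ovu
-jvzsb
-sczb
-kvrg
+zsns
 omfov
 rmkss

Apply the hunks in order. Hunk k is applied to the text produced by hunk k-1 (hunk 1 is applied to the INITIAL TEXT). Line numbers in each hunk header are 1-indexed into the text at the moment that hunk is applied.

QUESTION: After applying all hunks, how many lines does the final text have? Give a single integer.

Answer: 13

Derivation:
Hunk 1: at line 2 remove [lwg] add [uein,jsq] -> 15 lines: kyiu cvupn uein jsq gvyqu irv ncetq ovu ugyro ifr hbdf sczb kvrg omfov rmkss
Hunk 2: at line 3 remove [jsq,gvyqu,irv] add [nhs,nmc,tozw] -> 15 lines: kyiu cvupn uein nhs nmc tozw ncetq ovu ugyro ifr hbdf sczb kvrg omfov rmkss
Hunk 3: at line 3 remove [nmc] add [znjp,qdsr,vxt] -> 17 lines: kyiu cvupn uein nhs znjp qdsr vxt tozw ncetq ovu ugyro ifr hbdf sczb kvrg omfov rmkss
Hunk 4: at line 4 remove [qdsr,vxt] add [vful,sfir] -> 17 lines: kyiu cvupn uein nhs znjp vful sfir tozw ncetq ovu ugyro ifr hbdf sczb kvrg omfov rmkss
Hunk 5: at line 9 remove [ugyro,ifr,hbdf] add [jvzsb] -> 15 lines: kyiu cvupn uein nhs znjp vful sfir tozw ncetq ovu jvzsb sczb kvrg omfov rmkss
Hunk 6: at line 9 remove [jvzsb,sczb,kvrg] add [zsns] -> 13 lines: kyiu cvupn uein nhs znjp vful sfir tozw ncetq ovu zsns omfov rmkss
Final line count: 13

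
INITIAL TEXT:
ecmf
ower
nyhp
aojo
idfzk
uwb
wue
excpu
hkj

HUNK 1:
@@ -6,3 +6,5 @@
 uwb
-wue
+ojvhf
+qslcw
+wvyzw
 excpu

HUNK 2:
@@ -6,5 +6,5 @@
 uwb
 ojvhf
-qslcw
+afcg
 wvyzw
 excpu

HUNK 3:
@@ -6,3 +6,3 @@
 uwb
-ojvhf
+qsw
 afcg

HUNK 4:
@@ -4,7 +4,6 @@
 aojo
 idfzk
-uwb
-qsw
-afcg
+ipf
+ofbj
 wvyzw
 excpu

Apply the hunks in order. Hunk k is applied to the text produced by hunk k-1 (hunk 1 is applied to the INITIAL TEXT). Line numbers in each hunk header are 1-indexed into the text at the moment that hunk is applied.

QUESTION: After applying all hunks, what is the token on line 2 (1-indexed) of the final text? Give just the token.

Answer: ower

Derivation:
Hunk 1: at line 6 remove [wue] add [ojvhf,qslcw,wvyzw] -> 11 lines: ecmf ower nyhp aojo idfzk uwb ojvhf qslcw wvyzw excpu hkj
Hunk 2: at line 6 remove [qslcw] add [afcg] -> 11 lines: ecmf ower nyhp aojo idfzk uwb ojvhf afcg wvyzw excpu hkj
Hunk 3: at line 6 remove [ojvhf] add [qsw] -> 11 lines: ecmf ower nyhp aojo idfzk uwb qsw afcg wvyzw excpu hkj
Hunk 4: at line 4 remove [uwb,qsw,afcg] add [ipf,ofbj] -> 10 lines: ecmf ower nyhp aojo idfzk ipf ofbj wvyzw excpu hkj
Final line 2: ower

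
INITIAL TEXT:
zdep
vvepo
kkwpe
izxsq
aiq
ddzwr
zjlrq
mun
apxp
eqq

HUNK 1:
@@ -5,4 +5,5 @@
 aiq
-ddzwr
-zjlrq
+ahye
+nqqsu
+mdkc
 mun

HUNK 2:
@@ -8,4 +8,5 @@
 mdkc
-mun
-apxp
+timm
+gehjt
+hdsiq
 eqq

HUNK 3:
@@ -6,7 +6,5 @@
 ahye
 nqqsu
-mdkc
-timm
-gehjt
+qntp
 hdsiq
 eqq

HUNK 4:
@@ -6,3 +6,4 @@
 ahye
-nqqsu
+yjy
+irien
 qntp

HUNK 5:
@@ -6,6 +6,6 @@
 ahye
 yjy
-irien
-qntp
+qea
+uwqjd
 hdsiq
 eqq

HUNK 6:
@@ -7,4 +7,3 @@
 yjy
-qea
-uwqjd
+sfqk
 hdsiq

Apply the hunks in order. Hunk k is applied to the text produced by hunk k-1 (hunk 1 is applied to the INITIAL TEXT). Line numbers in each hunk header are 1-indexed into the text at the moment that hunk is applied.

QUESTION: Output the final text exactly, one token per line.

Hunk 1: at line 5 remove [ddzwr,zjlrq] add [ahye,nqqsu,mdkc] -> 11 lines: zdep vvepo kkwpe izxsq aiq ahye nqqsu mdkc mun apxp eqq
Hunk 2: at line 8 remove [mun,apxp] add [timm,gehjt,hdsiq] -> 12 lines: zdep vvepo kkwpe izxsq aiq ahye nqqsu mdkc timm gehjt hdsiq eqq
Hunk 3: at line 6 remove [mdkc,timm,gehjt] add [qntp] -> 10 lines: zdep vvepo kkwpe izxsq aiq ahye nqqsu qntp hdsiq eqq
Hunk 4: at line 6 remove [nqqsu] add [yjy,irien] -> 11 lines: zdep vvepo kkwpe izxsq aiq ahye yjy irien qntp hdsiq eqq
Hunk 5: at line 6 remove [irien,qntp] add [qea,uwqjd] -> 11 lines: zdep vvepo kkwpe izxsq aiq ahye yjy qea uwqjd hdsiq eqq
Hunk 6: at line 7 remove [qea,uwqjd] add [sfqk] -> 10 lines: zdep vvepo kkwpe izxsq aiq ahye yjy sfqk hdsiq eqq

Answer: zdep
vvepo
kkwpe
izxsq
aiq
ahye
yjy
sfqk
hdsiq
eqq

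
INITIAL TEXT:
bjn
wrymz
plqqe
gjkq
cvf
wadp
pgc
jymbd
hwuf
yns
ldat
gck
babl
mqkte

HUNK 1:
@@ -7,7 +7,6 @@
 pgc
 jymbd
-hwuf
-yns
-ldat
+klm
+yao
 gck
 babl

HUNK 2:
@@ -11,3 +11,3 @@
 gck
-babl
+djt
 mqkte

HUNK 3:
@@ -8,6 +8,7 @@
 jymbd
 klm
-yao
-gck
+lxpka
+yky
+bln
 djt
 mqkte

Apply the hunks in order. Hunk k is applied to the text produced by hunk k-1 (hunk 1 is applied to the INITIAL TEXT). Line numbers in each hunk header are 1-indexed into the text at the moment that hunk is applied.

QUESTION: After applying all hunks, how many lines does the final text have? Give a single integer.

Answer: 14

Derivation:
Hunk 1: at line 7 remove [hwuf,yns,ldat] add [klm,yao] -> 13 lines: bjn wrymz plqqe gjkq cvf wadp pgc jymbd klm yao gck babl mqkte
Hunk 2: at line 11 remove [babl] add [djt] -> 13 lines: bjn wrymz plqqe gjkq cvf wadp pgc jymbd klm yao gck djt mqkte
Hunk 3: at line 8 remove [yao,gck] add [lxpka,yky,bln] -> 14 lines: bjn wrymz plqqe gjkq cvf wadp pgc jymbd klm lxpka yky bln djt mqkte
Final line count: 14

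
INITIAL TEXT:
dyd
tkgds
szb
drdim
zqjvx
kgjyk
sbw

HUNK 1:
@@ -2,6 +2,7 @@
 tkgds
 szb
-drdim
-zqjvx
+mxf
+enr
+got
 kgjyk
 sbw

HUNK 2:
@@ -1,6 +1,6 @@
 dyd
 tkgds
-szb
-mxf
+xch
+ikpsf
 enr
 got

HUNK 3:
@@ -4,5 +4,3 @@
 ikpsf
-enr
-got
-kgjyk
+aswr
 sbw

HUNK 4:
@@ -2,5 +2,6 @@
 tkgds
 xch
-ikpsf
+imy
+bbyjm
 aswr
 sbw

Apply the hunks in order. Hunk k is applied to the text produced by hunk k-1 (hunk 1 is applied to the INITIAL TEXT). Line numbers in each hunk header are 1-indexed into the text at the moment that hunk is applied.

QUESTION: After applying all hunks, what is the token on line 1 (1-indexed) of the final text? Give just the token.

Answer: dyd

Derivation:
Hunk 1: at line 2 remove [drdim,zqjvx] add [mxf,enr,got] -> 8 lines: dyd tkgds szb mxf enr got kgjyk sbw
Hunk 2: at line 1 remove [szb,mxf] add [xch,ikpsf] -> 8 lines: dyd tkgds xch ikpsf enr got kgjyk sbw
Hunk 3: at line 4 remove [enr,got,kgjyk] add [aswr] -> 6 lines: dyd tkgds xch ikpsf aswr sbw
Hunk 4: at line 2 remove [ikpsf] add [imy,bbyjm] -> 7 lines: dyd tkgds xch imy bbyjm aswr sbw
Final line 1: dyd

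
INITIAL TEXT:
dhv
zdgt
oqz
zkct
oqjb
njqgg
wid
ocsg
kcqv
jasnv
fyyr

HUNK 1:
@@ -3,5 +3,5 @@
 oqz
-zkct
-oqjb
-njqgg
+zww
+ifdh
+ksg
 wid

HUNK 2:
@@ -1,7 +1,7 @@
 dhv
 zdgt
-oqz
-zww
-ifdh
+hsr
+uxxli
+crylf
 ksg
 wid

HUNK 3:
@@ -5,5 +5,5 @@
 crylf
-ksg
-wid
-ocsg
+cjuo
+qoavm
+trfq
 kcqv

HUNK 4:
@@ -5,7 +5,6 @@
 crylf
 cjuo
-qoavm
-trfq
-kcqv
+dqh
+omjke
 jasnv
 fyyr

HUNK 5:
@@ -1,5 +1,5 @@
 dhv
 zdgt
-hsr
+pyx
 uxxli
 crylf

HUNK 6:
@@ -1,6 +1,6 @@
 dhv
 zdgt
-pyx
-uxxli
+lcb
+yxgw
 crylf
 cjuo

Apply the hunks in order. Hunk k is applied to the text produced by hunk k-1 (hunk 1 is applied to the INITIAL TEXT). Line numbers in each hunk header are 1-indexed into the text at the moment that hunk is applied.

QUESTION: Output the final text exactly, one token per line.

Answer: dhv
zdgt
lcb
yxgw
crylf
cjuo
dqh
omjke
jasnv
fyyr

Derivation:
Hunk 1: at line 3 remove [zkct,oqjb,njqgg] add [zww,ifdh,ksg] -> 11 lines: dhv zdgt oqz zww ifdh ksg wid ocsg kcqv jasnv fyyr
Hunk 2: at line 1 remove [oqz,zww,ifdh] add [hsr,uxxli,crylf] -> 11 lines: dhv zdgt hsr uxxli crylf ksg wid ocsg kcqv jasnv fyyr
Hunk 3: at line 5 remove [ksg,wid,ocsg] add [cjuo,qoavm,trfq] -> 11 lines: dhv zdgt hsr uxxli crylf cjuo qoavm trfq kcqv jasnv fyyr
Hunk 4: at line 5 remove [qoavm,trfq,kcqv] add [dqh,omjke] -> 10 lines: dhv zdgt hsr uxxli crylf cjuo dqh omjke jasnv fyyr
Hunk 5: at line 1 remove [hsr] add [pyx] -> 10 lines: dhv zdgt pyx uxxli crylf cjuo dqh omjke jasnv fyyr
Hunk 6: at line 1 remove [pyx,uxxli] add [lcb,yxgw] -> 10 lines: dhv zdgt lcb yxgw crylf cjuo dqh omjke jasnv fyyr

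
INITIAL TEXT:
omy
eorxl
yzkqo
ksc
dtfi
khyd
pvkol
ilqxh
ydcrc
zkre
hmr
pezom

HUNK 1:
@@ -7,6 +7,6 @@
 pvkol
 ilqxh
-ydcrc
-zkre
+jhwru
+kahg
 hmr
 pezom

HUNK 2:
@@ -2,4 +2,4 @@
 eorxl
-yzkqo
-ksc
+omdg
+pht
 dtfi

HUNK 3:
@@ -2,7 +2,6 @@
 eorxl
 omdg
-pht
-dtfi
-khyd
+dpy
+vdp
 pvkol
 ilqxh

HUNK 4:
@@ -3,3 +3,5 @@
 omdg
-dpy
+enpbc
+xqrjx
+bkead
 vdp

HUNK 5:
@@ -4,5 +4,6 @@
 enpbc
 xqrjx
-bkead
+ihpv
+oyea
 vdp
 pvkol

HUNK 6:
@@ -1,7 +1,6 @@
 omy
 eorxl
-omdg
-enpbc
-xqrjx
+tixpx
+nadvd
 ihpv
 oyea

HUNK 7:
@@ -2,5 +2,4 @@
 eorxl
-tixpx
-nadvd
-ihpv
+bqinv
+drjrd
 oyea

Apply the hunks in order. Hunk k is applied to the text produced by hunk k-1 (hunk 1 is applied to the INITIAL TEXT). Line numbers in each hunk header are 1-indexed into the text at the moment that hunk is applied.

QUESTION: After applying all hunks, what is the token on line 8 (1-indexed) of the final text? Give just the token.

Hunk 1: at line 7 remove [ydcrc,zkre] add [jhwru,kahg] -> 12 lines: omy eorxl yzkqo ksc dtfi khyd pvkol ilqxh jhwru kahg hmr pezom
Hunk 2: at line 2 remove [yzkqo,ksc] add [omdg,pht] -> 12 lines: omy eorxl omdg pht dtfi khyd pvkol ilqxh jhwru kahg hmr pezom
Hunk 3: at line 2 remove [pht,dtfi,khyd] add [dpy,vdp] -> 11 lines: omy eorxl omdg dpy vdp pvkol ilqxh jhwru kahg hmr pezom
Hunk 4: at line 3 remove [dpy] add [enpbc,xqrjx,bkead] -> 13 lines: omy eorxl omdg enpbc xqrjx bkead vdp pvkol ilqxh jhwru kahg hmr pezom
Hunk 5: at line 4 remove [bkead] add [ihpv,oyea] -> 14 lines: omy eorxl omdg enpbc xqrjx ihpv oyea vdp pvkol ilqxh jhwru kahg hmr pezom
Hunk 6: at line 1 remove [omdg,enpbc,xqrjx] add [tixpx,nadvd] -> 13 lines: omy eorxl tixpx nadvd ihpv oyea vdp pvkol ilqxh jhwru kahg hmr pezom
Hunk 7: at line 2 remove [tixpx,nadvd,ihpv] add [bqinv,drjrd] -> 12 lines: omy eorxl bqinv drjrd oyea vdp pvkol ilqxh jhwru kahg hmr pezom
Final line 8: ilqxh

Answer: ilqxh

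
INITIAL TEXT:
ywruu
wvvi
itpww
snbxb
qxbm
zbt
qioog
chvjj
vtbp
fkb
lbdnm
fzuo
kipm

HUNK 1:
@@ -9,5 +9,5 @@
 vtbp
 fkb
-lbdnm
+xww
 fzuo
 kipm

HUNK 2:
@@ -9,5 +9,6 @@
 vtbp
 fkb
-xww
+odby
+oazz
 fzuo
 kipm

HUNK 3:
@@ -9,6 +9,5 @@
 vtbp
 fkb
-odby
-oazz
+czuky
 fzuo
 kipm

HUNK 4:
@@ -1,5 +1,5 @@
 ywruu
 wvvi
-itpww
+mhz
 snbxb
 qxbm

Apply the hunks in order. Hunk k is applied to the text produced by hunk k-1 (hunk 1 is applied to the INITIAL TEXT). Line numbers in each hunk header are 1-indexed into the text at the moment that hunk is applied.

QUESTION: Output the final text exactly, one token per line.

Answer: ywruu
wvvi
mhz
snbxb
qxbm
zbt
qioog
chvjj
vtbp
fkb
czuky
fzuo
kipm

Derivation:
Hunk 1: at line 9 remove [lbdnm] add [xww] -> 13 lines: ywruu wvvi itpww snbxb qxbm zbt qioog chvjj vtbp fkb xww fzuo kipm
Hunk 2: at line 9 remove [xww] add [odby,oazz] -> 14 lines: ywruu wvvi itpww snbxb qxbm zbt qioog chvjj vtbp fkb odby oazz fzuo kipm
Hunk 3: at line 9 remove [odby,oazz] add [czuky] -> 13 lines: ywruu wvvi itpww snbxb qxbm zbt qioog chvjj vtbp fkb czuky fzuo kipm
Hunk 4: at line 1 remove [itpww] add [mhz] -> 13 lines: ywruu wvvi mhz snbxb qxbm zbt qioog chvjj vtbp fkb czuky fzuo kipm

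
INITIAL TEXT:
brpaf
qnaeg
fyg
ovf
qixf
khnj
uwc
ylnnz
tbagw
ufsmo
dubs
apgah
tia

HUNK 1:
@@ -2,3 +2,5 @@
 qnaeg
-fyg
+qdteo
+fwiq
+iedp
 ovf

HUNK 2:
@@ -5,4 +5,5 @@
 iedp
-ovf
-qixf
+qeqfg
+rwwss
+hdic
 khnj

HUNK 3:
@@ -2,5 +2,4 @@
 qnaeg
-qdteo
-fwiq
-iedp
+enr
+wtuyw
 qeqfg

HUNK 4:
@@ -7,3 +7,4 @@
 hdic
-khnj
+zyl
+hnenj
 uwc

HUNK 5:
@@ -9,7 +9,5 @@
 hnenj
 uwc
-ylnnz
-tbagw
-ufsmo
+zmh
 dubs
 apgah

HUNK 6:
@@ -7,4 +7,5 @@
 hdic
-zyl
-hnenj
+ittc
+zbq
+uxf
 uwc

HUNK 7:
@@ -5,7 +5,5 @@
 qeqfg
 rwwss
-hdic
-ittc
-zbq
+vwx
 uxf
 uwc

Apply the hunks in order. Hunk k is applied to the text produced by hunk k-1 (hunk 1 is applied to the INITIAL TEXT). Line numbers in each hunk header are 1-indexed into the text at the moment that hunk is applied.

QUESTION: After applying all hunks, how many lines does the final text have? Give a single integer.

Hunk 1: at line 2 remove [fyg] add [qdteo,fwiq,iedp] -> 15 lines: brpaf qnaeg qdteo fwiq iedp ovf qixf khnj uwc ylnnz tbagw ufsmo dubs apgah tia
Hunk 2: at line 5 remove [ovf,qixf] add [qeqfg,rwwss,hdic] -> 16 lines: brpaf qnaeg qdteo fwiq iedp qeqfg rwwss hdic khnj uwc ylnnz tbagw ufsmo dubs apgah tia
Hunk 3: at line 2 remove [qdteo,fwiq,iedp] add [enr,wtuyw] -> 15 lines: brpaf qnaeg enr wtuyw qeqfg rwwss hdic khnj uwc ylnnz tbagw ufsmo dubs apgah tia
Hunk 4: at line 7 remove [khnj] add [zyl,hnenj] -> 16 lines: brpaf qnaeg enr wtuyw qeqfg rwwss hdic zyl hnenj uwc ylnnz tbagw ufsmo dubs apgah tia
Hunk 5: at line 9 remove [ylnnz,tbagw,ufsmo] add [zmh] -> 14 lines: brpaf qnaeg enr wtuyw qeqfg rwwss hdic zyl hnenj uwc zmh dubs apgah tia
Hunk 6: at line 7 remove [zyl,hnenj] add [ittc,zbq,uxf] -> 15 lines: brpaf qnaeg enr wtuyw qeqfg rwwss hdic ittc zbq uxf uwc zmh dubs apgah tia
Hunk 7: at line 5 remove [hdic,ittc,zbq] add [vwx] -> 13 lines: brpaf qnaeg enr wtuyw qeqfg rwwss vwx uxf uwc zmh dubs apgah tia
Final line count: 13

Answer: 13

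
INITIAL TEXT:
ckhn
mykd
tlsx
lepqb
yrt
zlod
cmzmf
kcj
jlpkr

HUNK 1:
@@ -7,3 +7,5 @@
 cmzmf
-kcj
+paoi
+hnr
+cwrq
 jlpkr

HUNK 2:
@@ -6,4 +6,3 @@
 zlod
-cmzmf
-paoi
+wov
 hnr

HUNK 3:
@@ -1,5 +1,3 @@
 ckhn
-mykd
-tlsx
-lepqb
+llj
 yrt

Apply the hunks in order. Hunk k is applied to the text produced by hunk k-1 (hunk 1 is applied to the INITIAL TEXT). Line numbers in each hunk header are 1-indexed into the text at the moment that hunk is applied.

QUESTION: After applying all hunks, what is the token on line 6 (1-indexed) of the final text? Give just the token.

Hunk 1: at line 7 remove [kcj] add [paoi,hnr,cwrq] -> 11 lines: ckhn mykd tlsx lepqb yrt zlod cmzmf paoi hnr cwrq jlpkr
Hunk 2: at line 6 remove [cmzmf,paoi] add [wov] -> 10 lines: ckhn mykd tlsx lepqb yrt zlod wov hnr cwrq jlpkr
Hunk 3: at line 1 remove [mykd,tlsx,lepqb] add [llj] -> 8 lines: ckhn llj yrt zlod wov hnr cwrq jlpkr
Final line 6: hnr

Answer: hnr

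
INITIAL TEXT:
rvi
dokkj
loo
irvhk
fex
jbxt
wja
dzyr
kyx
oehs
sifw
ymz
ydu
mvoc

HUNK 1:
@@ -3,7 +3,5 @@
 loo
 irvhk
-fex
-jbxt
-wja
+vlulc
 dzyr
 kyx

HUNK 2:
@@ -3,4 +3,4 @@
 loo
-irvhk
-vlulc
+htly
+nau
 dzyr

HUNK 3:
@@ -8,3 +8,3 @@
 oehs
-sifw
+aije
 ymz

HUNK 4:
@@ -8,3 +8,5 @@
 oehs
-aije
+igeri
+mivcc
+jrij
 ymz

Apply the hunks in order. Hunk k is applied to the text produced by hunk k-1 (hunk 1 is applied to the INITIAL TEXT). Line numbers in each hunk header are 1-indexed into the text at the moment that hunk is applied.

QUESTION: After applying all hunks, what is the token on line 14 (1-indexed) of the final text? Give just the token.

Hunk 1: at line 3 remove [fex,jbxt,wja] add [vlulc] -> 12 lines: rvi dokkj loo irvhk vlulc dzyr kyx oehs sifw ymz ydu mvoc
Hunk 2: at line 3 remove [irvhk,vlulc] add [htly,nau] -> 12 lines: rvi dokkj loo htly nau dzyr kyx oehs sifw ymz ydu mvoc
Hunk 3: at line 8 remove [sifw] add [aije] -> 12 lines: rvi dokkj loo htly nau dzyr kyx oehs aije ymz ydu mvoc
Hunk 4: at line 8 remove [aije] add [igeri,mivcc,jrij] -> 14 lines: rvi dokkj loo htly nau dzyr kyx oehs igeri mivcc jrij ymz ydu mvoc
Final line 14: mvoc

Answer: mvoc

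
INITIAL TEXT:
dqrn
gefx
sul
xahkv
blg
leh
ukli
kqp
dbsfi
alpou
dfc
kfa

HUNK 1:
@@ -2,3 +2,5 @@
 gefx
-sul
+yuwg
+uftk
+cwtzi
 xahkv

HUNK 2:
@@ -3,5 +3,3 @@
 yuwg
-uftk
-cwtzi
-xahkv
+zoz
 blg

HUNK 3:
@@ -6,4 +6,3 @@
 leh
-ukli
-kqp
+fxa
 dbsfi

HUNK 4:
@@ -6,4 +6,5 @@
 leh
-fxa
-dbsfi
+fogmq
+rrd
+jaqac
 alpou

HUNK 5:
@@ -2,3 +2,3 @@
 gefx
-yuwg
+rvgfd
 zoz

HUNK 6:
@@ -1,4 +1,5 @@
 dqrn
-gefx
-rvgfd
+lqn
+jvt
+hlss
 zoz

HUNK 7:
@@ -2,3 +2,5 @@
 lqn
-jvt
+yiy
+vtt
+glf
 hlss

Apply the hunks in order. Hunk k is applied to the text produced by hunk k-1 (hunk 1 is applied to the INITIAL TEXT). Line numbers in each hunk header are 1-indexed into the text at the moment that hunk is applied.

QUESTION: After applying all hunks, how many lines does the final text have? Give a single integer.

Answer: 15

Derivation:
Hunk 1: at line 2 remove [sul] add [yuwg,uftk,cwtzi] -> 14 lines: dqrn gefx yuwg uftk cwtzi xahkv blg leh ukli kqp dbsfi alpou dfc kfa
Hunk 2: at line 3 remove [uftk,cwtzi,xahkv] add [zoz] -> 12 lines: dqrn gefx yuwg zoz blg leh ukli kqp dbsfi alpou dfc kfa
Hunk 3: at line 6 remove [ukli,kqp] add [fxa] -> 11 lines: dqrn gefx yuwg zoz blg leh fxa dbsfi alpou dfc kfa
Hunk 4: at line 6 remove [fxa,dbsfi] add [fogmq,rrd,jaqac] -> 12 lines: dqrn gefx yuwg zoz blg leh fogmq rrd jaqac alpou dfc kfa
Hunk 5: at line 2 remove [yuwg] add [rvgfd] -> 12 lines: dqrn gefx rvgfd zoz blg leh fogmq rrd jaqac alpou dfc kfa
Hunk 6: at line 1 remove [gefx,rvgfd] add [lqn,jvt,hlss] -> 13 lines: dqrn lqn jvt hlss zoz blg leh fogmq rrd jaqac alpou dfc kfa
Hunk 7: at line 2 remove [jvt] add [yiy,vtt,glf] -> 15 lines: dqrn lqn yiy vtt glf hlss zoz blg leh fogmq rrd jaqac alpou dfc kfa
Final line count: 15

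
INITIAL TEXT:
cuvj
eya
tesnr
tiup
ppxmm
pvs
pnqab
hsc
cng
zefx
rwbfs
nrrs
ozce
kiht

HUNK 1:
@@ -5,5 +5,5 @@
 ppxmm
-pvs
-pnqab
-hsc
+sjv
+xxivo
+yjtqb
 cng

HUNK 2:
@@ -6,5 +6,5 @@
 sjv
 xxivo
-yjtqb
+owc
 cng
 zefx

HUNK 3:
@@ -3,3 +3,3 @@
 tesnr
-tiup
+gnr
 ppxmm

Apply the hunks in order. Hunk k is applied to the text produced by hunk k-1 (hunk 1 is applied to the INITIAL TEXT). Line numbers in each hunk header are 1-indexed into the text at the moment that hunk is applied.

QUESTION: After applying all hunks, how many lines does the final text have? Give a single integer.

Answer: 14

Derivation:
Hunk 1: at line 5 remove [pvs,pnqab,hsc] add [sjv,xxivo,yjtqb] -> 14 lines: cuvj eya tesnr tiup ppxmm sjv xxivo yjtqb cng zefx rwbfs nrrs ozce kiht
Hunk 2: at line 6 remove [yjtqb] add [owc] -> 14 lines: cuvj eya tesnr tiup ppxmm sjv xxivo owc cng zefx rwbfs nrrs ozce kiht
Hunk 3: at line 3 remove [tiup] add [gnr] -> 14 lines: cuvj eya tesnr gnr ppxmm sjv xxivo owc cng zefx rwbfs nrrs ozce kiht
Final line count: 14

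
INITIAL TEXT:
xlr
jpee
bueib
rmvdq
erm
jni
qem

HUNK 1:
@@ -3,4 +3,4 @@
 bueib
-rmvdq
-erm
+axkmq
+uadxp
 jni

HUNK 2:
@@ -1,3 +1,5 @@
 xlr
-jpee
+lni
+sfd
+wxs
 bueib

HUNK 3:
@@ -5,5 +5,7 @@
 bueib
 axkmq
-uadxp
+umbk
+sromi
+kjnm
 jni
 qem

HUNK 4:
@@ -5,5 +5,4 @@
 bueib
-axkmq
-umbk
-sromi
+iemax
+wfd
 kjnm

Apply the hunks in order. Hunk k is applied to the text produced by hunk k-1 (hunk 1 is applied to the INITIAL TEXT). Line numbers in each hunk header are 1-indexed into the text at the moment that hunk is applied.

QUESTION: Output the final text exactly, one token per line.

Hunk 1: at line 3 remove [rmvdq,erm] add [axkmq,uadxp] -> 7 lines: xlr jpee bueib axkmq uadxp jni qem
Hunk 2: at line 1 remove [jpee] add [lni,sfd,wxs] -> 9 lines: xlr lni sfd wxs bueib axkmq uadxp jni qem
Hunk 3: at line 5 remove [uadxp] add [umbk,sromi,kjnm] -> 11 lines: xlr lni sfd wxs bueib axkmq umbk sromi kjnm jni qem
Hunk 4: at line 5 remove [axkmq,umbk,sromi] add [iemax,wfd] -> 10 lines: xlr lni sfd wxs bueib iemax wfd kjnm jni qem

Answer: xlr
lni
sfd
wxs
bueib
iemax
wfd
kjnm
jni
qem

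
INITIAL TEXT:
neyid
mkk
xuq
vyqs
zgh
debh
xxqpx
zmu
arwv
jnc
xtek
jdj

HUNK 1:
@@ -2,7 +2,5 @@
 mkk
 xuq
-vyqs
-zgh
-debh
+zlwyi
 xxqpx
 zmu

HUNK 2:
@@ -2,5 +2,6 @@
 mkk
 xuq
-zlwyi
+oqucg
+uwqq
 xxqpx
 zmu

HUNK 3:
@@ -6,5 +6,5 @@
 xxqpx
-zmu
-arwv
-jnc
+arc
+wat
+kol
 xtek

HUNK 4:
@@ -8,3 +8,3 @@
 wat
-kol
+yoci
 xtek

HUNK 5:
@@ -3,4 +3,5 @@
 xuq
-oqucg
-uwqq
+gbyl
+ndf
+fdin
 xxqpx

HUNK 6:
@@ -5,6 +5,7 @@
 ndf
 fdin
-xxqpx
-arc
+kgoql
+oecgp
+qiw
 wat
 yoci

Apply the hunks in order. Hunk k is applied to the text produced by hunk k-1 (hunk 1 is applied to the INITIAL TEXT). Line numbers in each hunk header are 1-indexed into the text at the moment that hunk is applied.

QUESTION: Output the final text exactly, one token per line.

Answer: neyid
mkk
xuq
gbyl
ndf
fdin
kgoql
oecgp
qiw
wat
yoci
xtek
jdj

Derivation:
Hunk 1: at line 2 remove [vyqs,zgh,debh] add [zlwyi] -> 10 lines: neyid mkk xuq zlwyi xxqpx zmu arwv jnc xtek jdj
Hunk 2: at line 2 remove [zlwyi] add [oqucg,uwqq] -> 11 lines: neyid mkk xuq oqucg uwqq xxqpx zmu arwv jnc xtek jdj
Hunk 3: at line 6 remove [zmu,arwv,jnc] add [arc,wat,kol] -> 11 lines: neyid mkk xuq oqucg uwqq xxqpx arc wat kol xtek jdj
Hunk 4: at line 8 remove [kol] add [yoci] -> 11 lines: neyid mkk xuq oqucg uwqq xxqpx arc wat yoci xtek jdj
Hunk 5: at line 3 remove [oqucg,uwqq] add [gbyl,ndf,fdin] -> 12 lines: neyid mkk xuq gbyl ndf fdin xxqpx arc wat yoci xtek jdj
Hunk 6: at line 5 remove [xxqpx,arc] add [kgoql,oecgp,qiw] -> 13 lines: neyid mkk xuq gbyl ndf fdin kgoql oecgp qiw wat yoci xtek jdj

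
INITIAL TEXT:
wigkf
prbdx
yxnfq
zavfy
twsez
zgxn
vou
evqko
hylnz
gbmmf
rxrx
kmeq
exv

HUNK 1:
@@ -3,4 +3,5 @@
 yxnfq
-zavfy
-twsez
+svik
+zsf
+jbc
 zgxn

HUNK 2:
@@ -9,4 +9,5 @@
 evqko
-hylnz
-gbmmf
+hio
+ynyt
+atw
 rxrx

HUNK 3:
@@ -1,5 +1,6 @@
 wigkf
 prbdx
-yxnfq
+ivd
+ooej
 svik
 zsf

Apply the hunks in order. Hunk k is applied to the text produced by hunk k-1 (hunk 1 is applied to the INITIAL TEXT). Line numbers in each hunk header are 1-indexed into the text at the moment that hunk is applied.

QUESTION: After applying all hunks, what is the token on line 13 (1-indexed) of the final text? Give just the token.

Answer: atw

Derivation:
Hunk 1: at line 3 remove [zavfy,twsez] add [svik,zsf,jbc] -> 14 lines: wigkf prbdx yxnfq svik zsf jbc zgxn vou evqko hylnz gbmmf rxrx kmeq exv
Hunk 2: at line 9 remove [hylnz,gbmmf] add [hio,ynyt,atw] -> 15 lines: wigkf prbdx yxnfq svik zsf jbc zgxn vou evqko hio ynyt atw rxrx kmeq exv
Hunk 3: at line 1 remove [yxnfq] add [ivd,ooej] -> 16 lines: wigkf prbdx ivd ooej svik zsf jbc zgxn vou evqko hio ynyt atw rxrx kmeq exv
Final line 13: atw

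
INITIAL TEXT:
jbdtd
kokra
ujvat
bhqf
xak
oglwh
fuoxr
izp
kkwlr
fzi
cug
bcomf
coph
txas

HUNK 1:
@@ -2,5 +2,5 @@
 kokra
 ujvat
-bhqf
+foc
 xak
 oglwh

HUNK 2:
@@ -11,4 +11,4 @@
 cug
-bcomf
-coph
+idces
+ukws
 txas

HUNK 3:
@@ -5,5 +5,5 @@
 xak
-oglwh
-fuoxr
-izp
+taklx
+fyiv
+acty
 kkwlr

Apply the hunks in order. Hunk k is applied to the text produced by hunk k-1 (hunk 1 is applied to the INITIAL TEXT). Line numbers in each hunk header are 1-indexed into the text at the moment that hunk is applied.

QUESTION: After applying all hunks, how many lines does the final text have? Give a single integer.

Hunk 1: at line 2 remove [bhqf] add [foc] -> 14 lines: jbdtd kokra ujvat foc xak oglwh fuoxr izp kkwlr fzi cug bcomf coph txas
Hunk 2: at line 11 remove [bcomf,coph] add [idces,ukws] -> 14 lines: jbdtd kokra ujvat foc xak oglwh fuoxr izp kkwlr fzi cug idces ukws txas
Hunk 3: at line 5 remove [oglwh,fuoxr,izp] add [taklx,fyiv,acty] -> 14 lines: jbdtd kokra ujvat foc xak taklx fyiv acty kkwlr fzi cug idces ukws txas
Final line count: 14

Answer: 14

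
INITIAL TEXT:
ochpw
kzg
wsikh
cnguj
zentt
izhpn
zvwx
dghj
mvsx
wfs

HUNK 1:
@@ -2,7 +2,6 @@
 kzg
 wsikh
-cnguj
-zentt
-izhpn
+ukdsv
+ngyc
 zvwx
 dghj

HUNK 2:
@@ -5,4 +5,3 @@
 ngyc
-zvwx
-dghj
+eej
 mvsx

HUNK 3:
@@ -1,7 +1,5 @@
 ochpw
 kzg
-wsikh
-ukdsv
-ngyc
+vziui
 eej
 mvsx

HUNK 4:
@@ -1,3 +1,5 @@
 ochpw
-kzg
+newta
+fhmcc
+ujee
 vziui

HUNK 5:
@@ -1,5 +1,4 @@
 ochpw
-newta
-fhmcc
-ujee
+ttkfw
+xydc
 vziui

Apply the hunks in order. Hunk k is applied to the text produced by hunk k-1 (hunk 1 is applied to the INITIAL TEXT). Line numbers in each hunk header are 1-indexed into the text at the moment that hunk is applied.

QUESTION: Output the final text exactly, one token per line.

Answer: ochpw
ttkfw
xydc
vziui
eej
mvsx
wfs

Derivation:
Hunk 1: at line 2 remove [cnguj,zentt,izhpn] add [ukdsv,ngyc] -> 9 lines: ochpw kzg wsikh ukdsv ngyc zvwx dghj mvsx wfs
Hunk 2: at line 5 remove [zvwx,dghj] add [eej] -> 8 lines: ochpw kzg wsikh ukdsv ngyc eej mvsx wfs
Hunk 3: at line 1 remove [wsikh,ukdsv,ngyc] add [vziui] -> 6 lines: ochpw kzg vziui eej mvsx wfs
Hunk 4: at line 1 remove [kzg] add [newta,fhmcc,ujee] -> 8 lines: ochpw newta fhmcc ujee vziui eej mvsx wfs
Hunk 5: at line 1 remove [newta,fhmcc,ujee] add [ttkfw,xydc] -> 7 lines: ochpw ttkfw xydc vziui eej mvsx wfs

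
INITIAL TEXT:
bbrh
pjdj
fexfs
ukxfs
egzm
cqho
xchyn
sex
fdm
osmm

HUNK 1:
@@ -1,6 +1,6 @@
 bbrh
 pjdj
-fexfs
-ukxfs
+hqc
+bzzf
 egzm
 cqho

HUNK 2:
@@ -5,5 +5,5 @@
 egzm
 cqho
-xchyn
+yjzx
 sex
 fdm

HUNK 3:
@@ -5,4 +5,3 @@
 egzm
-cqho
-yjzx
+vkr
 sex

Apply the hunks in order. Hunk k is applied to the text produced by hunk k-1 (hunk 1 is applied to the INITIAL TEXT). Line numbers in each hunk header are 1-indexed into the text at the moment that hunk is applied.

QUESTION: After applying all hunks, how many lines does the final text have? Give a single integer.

Hunk 1: at line 1 remove [fexfs,ukxfs] add [hqc,bzzf] -> 10 lines: bbrh pjdj hqc bzzf egzm cqho xchyn sex fdm osmm
Hunk 2: at line 5 remove [xchyn] add [yjzx] -> 10 lines: bbrh pjdj hqc bzzf egzm cqho yjzx sex fdm osmm
Hunk 3: at line 5 remove [cqho,yjzx] add [vkr] -> 9 lines: bbrh pjdj hqc bzzf egzm vkr sex fdm osmm
Final line count: 9

Answer: 9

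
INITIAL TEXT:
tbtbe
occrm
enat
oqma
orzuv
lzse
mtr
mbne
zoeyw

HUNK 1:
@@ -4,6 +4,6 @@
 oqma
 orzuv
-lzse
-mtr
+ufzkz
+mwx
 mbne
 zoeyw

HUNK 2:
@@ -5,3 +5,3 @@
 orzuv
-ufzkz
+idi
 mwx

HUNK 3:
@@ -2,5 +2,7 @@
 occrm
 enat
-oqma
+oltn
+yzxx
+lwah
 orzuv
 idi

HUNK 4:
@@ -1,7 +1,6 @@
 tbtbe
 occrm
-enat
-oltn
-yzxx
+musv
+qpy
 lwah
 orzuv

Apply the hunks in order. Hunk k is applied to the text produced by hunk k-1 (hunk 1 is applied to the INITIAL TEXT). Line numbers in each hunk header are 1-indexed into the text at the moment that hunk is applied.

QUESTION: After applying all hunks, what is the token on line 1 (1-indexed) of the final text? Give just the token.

Hunk 1: at line 4 remove [lzse,mtr] add [ufzkz,mwx] -> 9 lines: tbtbe occrm enat oqma orzuv ufzkz mwx mbne zoeyw
Hunk 2: at line 5 remove [ufzkz] add [idi] -> 9 lines: tbtbe occrm enat oqma orzuv idi mwx mbne zoeyw
Hunk 3: at line 2 remove [oqma] add [oltn,yzxx,lwah] -> 11 lines: tbtbe occrm enat oltn yzxx lwah orzuv idi mwx mbne zoeyw
Hunk 4: at line 1 remove [enat,oltn,yzxx] add [musv,qpy] -> 10 lines: tbtbe occrm musv qpy lwah orzuv idi mwx mbne zoeyw
Final line 1: tbtbe

Answer: tbtbe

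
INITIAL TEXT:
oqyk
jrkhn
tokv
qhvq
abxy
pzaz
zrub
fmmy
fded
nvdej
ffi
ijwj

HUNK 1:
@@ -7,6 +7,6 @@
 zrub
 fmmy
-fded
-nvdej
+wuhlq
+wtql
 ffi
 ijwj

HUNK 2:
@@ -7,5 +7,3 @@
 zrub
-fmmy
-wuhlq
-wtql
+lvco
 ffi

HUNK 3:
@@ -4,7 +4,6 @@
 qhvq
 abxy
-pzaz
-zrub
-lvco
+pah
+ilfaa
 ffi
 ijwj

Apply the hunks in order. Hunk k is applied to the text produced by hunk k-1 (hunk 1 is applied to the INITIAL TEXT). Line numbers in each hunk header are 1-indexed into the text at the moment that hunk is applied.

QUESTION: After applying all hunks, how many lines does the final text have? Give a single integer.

Answer: 9

Derivation:
Hunk 1: at line 7 remove [fded,nvdej] add [wuhlq,wtql] -> 12 lines: oqyk jrkhn tokv qhvq abxy pzaz zrub fmmy wuhlq wtql ffi ijwj
Hunk 2: at line 7 remove [fmmy,wuhlq,wtql] add [lvco] -> 10 lines: oqyk jrkhn tokv qhvq abxy pzaz zrub lvco ffi ijwj
Hunk 3: at line 4 remove [pzaz,zrub,lvco] add [pah,ilfaa] -> 9 lines: oqyk jrkhn tokv qhvq abxy pah ilfaa ffi ijwj
Final line count: 9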